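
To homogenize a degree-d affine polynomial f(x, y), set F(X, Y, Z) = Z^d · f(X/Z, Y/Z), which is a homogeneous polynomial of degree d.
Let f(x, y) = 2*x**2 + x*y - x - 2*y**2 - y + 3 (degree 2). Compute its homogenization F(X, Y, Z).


F(X, Y, Z) = 2*X**2 + X*Y - X*Z - 2*Y**2 - Y*Z + 3*Z**2

deg(f) = 2.
Substitute x = X/Z, y = Y/Z into f, then multiply by Z^2.
  monomial 2·x^2·y^0 ↦ 2·X^2·Y^0·Z^0.
  monomial 1·x^1·y^1 ↦ 1·X^1·Y^1·Z^0.
  monomial -1·x^1·y^0 ↦ -1·X^1·Y^0·Z^1.
  monomial -2·x^0·y^2 ↦ -2·X^0·Y^2·Z^0.
  monomial -1·x^0·y^1 ↦ -1·X^0·Y^1·Z^1.
  monomial 3·x^0·y^0 ↦ 3·X^0·Y^0·Z^2.
Collecting: F(X, Y, Z) = 2*X**2 + X*Y - X*Z - 2*Y**2 - Y*Z + 3*Z**2.


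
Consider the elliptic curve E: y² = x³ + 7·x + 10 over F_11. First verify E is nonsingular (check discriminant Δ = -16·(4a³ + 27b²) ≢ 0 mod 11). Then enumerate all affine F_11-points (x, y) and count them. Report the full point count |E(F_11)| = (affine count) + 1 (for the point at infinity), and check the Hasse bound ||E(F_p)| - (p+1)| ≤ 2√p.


Affine points = {(3, 5), (3, 6), (4, 5), (4, 6), (5, 4), (5, 7), (6, 2), (6, 9)}; affine count = 8; |E(F_11)| = 9.

Discriminant check: Δ ∝ 4a³ + 27b² = 4·7³ + 27·10² = 4·343 + 27·100 ≡ 2 (mod 11). Nonzero ⇒ E is nonsingular.
For each x ∈ F_11, compute rhs = x³ + 7·x + 10 mod 11, then count y ∈ F_11 with y² ≡ rhs.
  x = 0: rhs = 10, matching y values: none (0 points).
  x = 1: rhs = 7, matching y values: none (0 points).
  x = 2: rhs = 10, matching y values: none (0 points).
  x = 3: rhs = 3, matching y values: 5, 6 (2 points).
  x = 4: rhs = 3, matching y values: 5, 6 (2 points).
  x = 5: rhs = 5, matching y values: 4, 7 (2 points).
  x = 6: rhs = 4, matching y values: 2, 9 (2 points).
  x = 7: rhs = 6, matching y values: none (0 points).
  x = 8: rhs = 6, matching y values: none (0 points).
  x = 9: rhs = 10, matching y values: none (0 points).
  x = 10: rhs = 2, matching y values: none (0 points).
Total affine count: 8.
Full point count |E(F_11)| = 8 + 1 = 9.
Hasse bound: |9 − (11+1)| = |-3| = 3 ≤ 2√11 ≈ 6.6332 ✓.


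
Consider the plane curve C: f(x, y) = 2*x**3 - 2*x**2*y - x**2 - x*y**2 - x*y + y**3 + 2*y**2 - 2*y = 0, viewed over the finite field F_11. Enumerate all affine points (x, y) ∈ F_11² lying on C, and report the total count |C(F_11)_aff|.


Affine F_11-points: {(0, 0), (0, 4), (0, 5), (1, 3), (2, 5), (3, 1), (3, 10), (5, 7), (5, 9), (6, 0), (8, 6), (9, 5), (10, 2)}; count = 13.

For each of the 121 pairs (x, y) ∈ F_11², evaluate f(x, y) mod 11. Record the zeros.
  x = 0: [0↦0, 1↦1, 2↦1, 3↦6, 4↦0, 5↦0, 6↦1, 7↦9, 8↦8, 9↦4, 10↦3]  zeros at y ∈ {0, 4, 5}
  x = 1: [0↦1, 1↦9, 2↦3, 3↦0, 4↦6, 5↦5, 6↦3, 7↦6, 8↦9, 9↦7, 10↦6]  zeros at y ∈ {3}
  x = 2: [0↦1, 1↦1, 2↦7, 3↦3, 4↦6, 5↦0, 6↦2, 7↦7, 8↦10, 9↦6, 10↦1]  zeros at y ∈ {5}
  x = 3: [0↦1, 1↦0, 2↦3, 3↦5, 4↦1, 5↦8, 6↦10, 7↦2, 8↦1, 9↦2, 10↦0]  zeros at y ∈ {1, 10}
  x = 4: [0↦2, 1↦7, 2↦3, 3↦7, 4↦3, 5↦8, 6↦6, 7↦3, 8↦5, 9↦7, 10↦4]  zeros at y ∈ ∅
  x = 5: [0↦5, 1↦1, 2↦8, 3↦10, 4↦2, 5↦1, 6↦2, 7↦0, 8↦1, 9↦0, 10↦3]  zeros at y ∈ {7, 9}
  x = 6: [0↦0, 1↦5, 2↦8, 3↦4, 4↦10, 5↦10, 6↦10, 7↦5, 8↦1, 9↦4, 10↦9]  zeros at y ∈ {0}
  x = 7: [0↦10, 1↦9, 2↦4, 3↦1, 4↦6, 5↦3, 6↦9, 7↦8, 8↦6, 9↦9, 10↦1]  zeros at y ∈ ∅
  x = 8: [0↦3, 1↦3, 2↦8, 3↦2, 4↦2, 5↦3, 6↦0, 7↦10, 8↦6, 9↦5, 10↦2]  zeros at y ∈ {6}
  x = 9: [0↦2, 1↦10, 2↦10, 3↦8, 4↦10, 5↦0, 6↦6, 7↦1, 8↦2, 9↦4, 10↦2]  zeros at y ∈ {5}
  x = 10: [0↦8, 1↦9, 2↦0, 3↦9, 4↦9, 5↦6, 6↦6, 7↦4, 8↦6, 9↦7, 10↦2]  zeros at y ∈ {2}
Collecting zeros: affine points = {(0, 0), (0, 4), (0, 5), (1, 3), (2, 5), (3, 1), (3, 10), (5, 7), (5, 9), (6, 0), (8, 6), (9, 5), (10, 2)}.
Total count |C(F_11)_aff| = 13.


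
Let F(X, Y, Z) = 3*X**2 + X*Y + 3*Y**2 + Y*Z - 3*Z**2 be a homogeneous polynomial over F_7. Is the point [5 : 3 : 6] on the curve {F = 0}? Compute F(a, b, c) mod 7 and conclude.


F(5,3,6) ≡ 6 (mod 7); P is NOT on the curve.

Evaluate F(5, 3, 6) term-by-term (mod 7).
  3*X**2 ↦ 3·25·1·1 = 75
  X*Y ↦ 1·5·3·1 = 15
  3*Y**2 ↦ 3·1·9·1 = 27
  Y*Z ↦ 1·1·3·6 = 18
  -3*Z**2 ↦ -3·1·1·36 = -108
Sum: F(5, 3, 6) = (75) + (15) + (27) + (18) + (-108) = 27.
Reducing mod 7: 27 ≡ 6 (mod 7).
Since F(a, b, c) ≡ 6 ≠ 0 (mod 7), P does NOT lie on the curve.


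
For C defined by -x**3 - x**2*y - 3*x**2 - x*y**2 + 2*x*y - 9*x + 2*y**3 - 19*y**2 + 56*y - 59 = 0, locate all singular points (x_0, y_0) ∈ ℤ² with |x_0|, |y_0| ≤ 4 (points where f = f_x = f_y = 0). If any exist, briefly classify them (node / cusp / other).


Singular points: {(-2, 3)}; classification: cusp.

Compute partial derivatives:
  f_x = -3*x**2 - 2*x*y - 6*x - y**2 + 2*y - 9.
  f_y = -x**2 - 2*x*y + 2*x + 6*y**2 - 38*y + 56.
Scan x_0 ∈ {−4, ..., 4}. For each x_0, f_y(x_0, y) is a polynomial in y; find its integer roots y ∈ {−4, ..., 4}, then test f_x and f at those candidates.
  x = -4: f_y(-4, y) = 6*y**2 - 30*y + 32; no integer root y with |y| ≤ 4.
  x = -3: f_y(-3, y) = 6*y**2 - 32*y + 41; no integer root y with |y| ≤ 4.
  x = -2: f_y(-2, y) = 6*y**2 - 34*y + 48; vanishes at y ∈ {3}. (-2, 3): f_x = 0, f = 0 — SINGULAR.
  x = -1: f_y(-1, y) = 6*y**2 - 36*y + 53; no integer root y with |y| ≤ 4.
  x = 0: f_y(0, y) = 6*y**2 - 38*y + 56; vanishes at y ∈ {4}. (0, 4): f_x = -17 ≠ 0.
  x = 1: f_y(1, y) = 6*y**2 - 40*y + 57; no integer root y with |y| ≤ 4.
  x = 2: f_y(2, y) = 6*y**2 - 42*y + 56; no integer root y with |y| ≤ 4.
  x = 3: f_y(3, y) = 6*y**2 - 44*y + 53; no integer root y with |y| ≤ 4.
  x = 4: f_y(4, y) = 6*y**2 - 46*y + 48; no integer root y with |y| ≤ 4.
Only singular point on the grid: (-2, 3).
Classify: substitute x = -2 + u, y = 3 + v and expand: f = -u**3 - u**2*v - u*v**2 + 2*v**3 + v**2.
No constant or linear terms (consistent with a singular point). Quadratic part: v**2. Cubic part: -u**3 - u**2*v - u*v**2 + 2*v**3.
The quadratic part v**2 is a perfect square, so there is a single (double) tangent line v = 0, i.e. y = 3. Restricting the cubic part to that line (v = 0) leaves -u**3 ≠ 0, so f is not divisible by v and the branch is v² ≈ u**3 to lowest order — this is a cusp.
Classification: cusp.


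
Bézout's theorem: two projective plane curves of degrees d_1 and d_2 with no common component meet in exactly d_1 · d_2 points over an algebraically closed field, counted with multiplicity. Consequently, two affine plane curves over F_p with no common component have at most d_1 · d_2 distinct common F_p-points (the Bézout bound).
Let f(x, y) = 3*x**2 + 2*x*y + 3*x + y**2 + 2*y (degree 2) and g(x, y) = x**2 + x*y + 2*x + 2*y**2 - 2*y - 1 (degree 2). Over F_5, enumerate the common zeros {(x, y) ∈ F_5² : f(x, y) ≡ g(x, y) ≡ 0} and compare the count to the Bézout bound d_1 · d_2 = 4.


Common zeros: {(2, 3)}; count = 1; Bézout bound = 4.

deg(f) = 2, deg(g) = 2, so Bézout bound = 4.
Scan x ∈ F_5. For each x, list the y ∈ F_5 with f(x, y) ≡ 0 and those with g(x, y) ≡ 0 (mod 5); the common zeros in that column are the intersection.
  x = 0: f ≡ 0 at y ∈ {0, 3}; g ≡ 0 at y ∈ ∅; common: ∅.
  x = 1: f ≡ 0 at y ∈ ∅; g ≡ 0 at y ∈ {4}; common: ∅.
  x = 2: f ≡ 0 at y ∈ {1, 3}; g ≡ 0 at y ∈ {2, 3}; common: {3}.
  x = 3: f ≡ 0 at y ∈ {1}; g ≡ 0 at y ∈ {3, 4}; common: ∅.
  x = 4: f ≡ 0 at y ∈ {0}; g ≡ 0 at y ∈ {2}; common: ∅.
Collecting: common zeros = {(2, 3)}, so the count is 1.
Comparison with the Bézout bound: 1 ≤ 4 = deg(f)·deg(g), as expected for curves with no common component (the affine F_5-count falls short of the bound because intersections may lie at infinity, over extension fields, or carry multiplicity).


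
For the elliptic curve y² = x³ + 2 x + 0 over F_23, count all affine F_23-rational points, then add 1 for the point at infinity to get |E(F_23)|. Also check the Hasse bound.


Affine points = {(0, 0), (1, 7), (1, 16), (2, 9), (2, 14), (4, 7), (4, 16), (7, 9), (7, 14), (10, 10), (10, 13), (12, 2), (12, 21), (14, 9), (14, 14), (15, 1), (15, 22), (17, 5), (17, 18), (18, 7), (18, 16), (20, 6), (20, 17)}; affine count = 23; |E(F_23)| = 24.

Discriminant check: Δ ∝ 4a³ + 27b² = 4·2³ + 27·0² = 4·8 + 27·0 ≡ 9 (mod 23). Nonzero ⇒ E is nonsingular.
For each x ∈ F_23, compute rhs = x³ + 2·x + 0 mod 23, then count y ∈ F_23 with y² ≡ rhs.
  x = 0: rhs = 0, matching y values: 0 (1 points).
  x = 1: rhs = 3, matching y values: 7, 16 (2 points).
  x = 2: rhs = 12, matching y values: 9, 14 (2 points).
  x = 3: rhs = 10, matching y values: none (0 points).
  x = 4: rhs = 3, matching y values: 7, 16 (2 points).
  x = 5: rhs = 20, matching y values: none (0 points).
  x = 6: rhs = 21, matching y values: none (0 points).
  x = 7: rhs = 12, matching y values: 9, 14 (2 points).
  x = 8: rhs = 22, matching y values: none (0 points).
  x = 9: rhs = 11, matching y values: none (0 points).
  x = 10: rhs = 8, matching y values: 10, 13 (2 points).
  x = 11: rhs = 19, matching y values: none (0 points).
  x = 12: rhs = 4, matching y values: 2, 21 (2 points).
  x = 13: rhs = 15, matching y values: none (0 points).
  x = 14: rhs = 12, matching y values: 9, 14 (2 points).
  x = 15: rhs = 1, matching y values: 1, 22 (2 points).
  x = 16: rhs = 11, matching y values: none (0 points).
  x = 17: rhs = 2, matching y values: 5, 18 (2 points).
  x = 18: rhs = 3, matching y values: 7, 16 (2 points).
  x = 19: rhs = 20, matching y values: none (0 points).
  x = 20: rhs = 13, matching y values: 6, 17 (2 points).
  x = 21: rhs = 11, matching y values: none (0 points).
  x = 22: rhs = 20, matching y values: none (0 points).
Total affine count: 23.
Full point count |E(F_23)| = 23 + 1 = 24.
Hasse bound: |24 − (23+1)| = |0| = 0 ≤ 2√23 ≈ 9.5917 ✓.


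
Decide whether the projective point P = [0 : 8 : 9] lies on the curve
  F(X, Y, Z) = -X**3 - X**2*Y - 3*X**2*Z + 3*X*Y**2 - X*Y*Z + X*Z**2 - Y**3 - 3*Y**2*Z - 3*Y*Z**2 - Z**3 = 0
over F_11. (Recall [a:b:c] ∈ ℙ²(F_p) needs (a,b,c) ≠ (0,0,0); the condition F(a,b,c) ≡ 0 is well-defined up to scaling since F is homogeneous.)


F(0,8,9) ≡ 4 (mod 11); P is NOT on the curve.

Evaluate F(0, 8, 9) term-by-term (mod 11).
  -X**3 ↦ -1·0·1·1 = 0
  -X**2*Y ↦ -1·0·8·1 = 0
  -3*X**2*Z ↦ -3·0·1·9 = 0
  3*X*Y**2 ↦ 3·0·64·1 = 0
  -X*Y*Z ↦ -1·0·8·9 = 0
  X*Z**2 ↦ 1·0·1·81 = 0
  -Y**3 ↦ -1·1·512·1 = -512
  -3*Y**2*Z ↦ -3·1·64·9 = -1728
  -3*Y*Z**2 ↦ -3·1·8·81 = -1944
  -Z**3 ↦ -1·1·1·729 = -729
Sum: F(0, 8, 9) = (0) + (0) + (0) + (0) + (0) + (0) + (-512) + (-1728) + (-1944) + (-729) = -4913.
Reducing mod 11: -4913 ≡ 4 (mod 11).
Since F(a, b, c) ≡ 4 ≠ 0 (mod 11), P does NOT lie on the curve.


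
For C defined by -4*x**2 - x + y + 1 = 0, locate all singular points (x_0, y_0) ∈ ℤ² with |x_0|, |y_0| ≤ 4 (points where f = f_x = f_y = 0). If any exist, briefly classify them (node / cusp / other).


No singular points in the scanned grid; C is smooth there.

Compute partial derivatives:
  f_x = -8*x - 1.
  f_y = 1.
f_y = 1 is a nonzero constant, so f_y never vanishes: no point (x, y) can satisfy f = f_x = f_y = 0. In particular no (x, y) ∈ {−4, ..., 4}² is singular; the curve is smooth.


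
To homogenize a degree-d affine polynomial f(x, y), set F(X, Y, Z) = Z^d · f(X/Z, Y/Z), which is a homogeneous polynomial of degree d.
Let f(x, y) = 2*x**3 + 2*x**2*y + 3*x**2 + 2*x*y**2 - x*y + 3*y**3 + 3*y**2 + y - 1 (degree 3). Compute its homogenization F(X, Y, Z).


F(X, Y, Z) = 2*X**3 + 2*X**2*Y + 3*X**2*Z + 2*X*Y**2 - X*Y*Z + 3*Y**3 + 3*Y**2*Z + Y*Z**2 - Z**3

deg(f) = 3.
Substitute x = X/Z, y = Y/Z into f, then multiply by Z^3.
  monomial 2·x^3·y^0 ↦ 2·X^3·Y^0·Z^0.
  monomial 2·x^2·y^1 ↦ 2·X^2·Y^1·Z^0.
  monomial 3·x^2·y^0 ↦ 3·X^2·Y^0·Z^1.
  monomial 2·x^1·y^2 ↦ 2·X^1·Y^2·Z^0.
  monomial -1·x^1·y^1 ↦ -1·X^1·Y^1·Z^1.
  monomial 3·x^0·y^3 ↦ 3·X^0·Y^3·Z^0.
  monomial 3·x^0·y^2 ↦ 3·X^0·Y^2·Z^1.
  monomial 1·x^0·y^1 ↦ 1·X^0·Y^1·Z^2.
  monomial -1·x^0·y^0 ↦ -1·X^0·Y^0·Z^3.
Collecting: F(X, Y, Z) = 2*X**3 + 2*X**2*Y + 3*X**2*Z + 2*X*Y**2 - X*Y*Z + 3*Y**3 + 3*Y**2*Z + Y*Z**2 - Z**3.


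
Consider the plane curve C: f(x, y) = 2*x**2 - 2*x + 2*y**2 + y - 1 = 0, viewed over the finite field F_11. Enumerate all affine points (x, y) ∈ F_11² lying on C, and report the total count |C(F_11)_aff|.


Affine F_11-points: {(0, 6), (0, 10), (1, 6), (1, 10), (3, 0), (3, 5), (4, 2), (4, 3), (8, 2), (8, 3), (9, 0), (9, 5)}; count = 12.

For each of the 121 pairs (x, y) ∈ F_11², evaluate f(x, y) mod 11. Record the zeros.
  x = 0: [0↦10, 1↦2, 2↦9, 3↦9, 4↦2, 5↦10, 6↦0, 7↦5, 8↦3, 9↦5, 10↦0]  zeros at y ∈ {6, 10}
  x = 1: [0↦10, 1↦2, 2↦9, 3↦9, 4↦2, 5↦10, 6↦0, 7↦5, 8↦3, 9↦5, 10↦0]  zeros at y ∈ {6, 10}
  x = 2: [0↦3, 1↦6, 2↦2, 3↦2, 4↦6, 5↦3, 6↦4, 7↦9, 8↦7, 9↦9, 10↦4]  zeros at y ∈ ∅
  x = 3: [0↦0, 1↦3, 2↦10, 3↦10, 4↦3, 5↦0, 6↦1, 7↦6, 8↦4, 9↦6, 10↦1]  zeros at y ∈ {0, 5}
  x = 4: [0↦1, 1↦4, 2↦0, 3↦0, 4↦4, 5↦1, 6↦2, 7↦7, 8↦5, 9↦7, 10↦2]  zeros at y ∈ {2, 3}
  x = 5: [0↦6, 1↦9, 2↦5, 3↦5, 4↦9, 5↦6, 6↦7, 7↦1, 8↦10, 9↦1, 10↦7]  zeros at y ∈ ∅
  x = 6: [0↦4, 1↦7, 2↦3, 3↦3, 4↦7, 5↦4, 6↦5, 7↦10, 8↦8, 9↦10, 10↦5]  zeros at y ∈ ∅
  x = 7: [0↦6, 1↦9, 2↦5, 3↦5, 4↦9, 5↦6, 6↦7, 7↦1, 8↦10, 9↦1, 10↦7]  zeros at y ∈ ∅
  x = 8: [0↦1, 1↦4, 2↦0, 3↦0, 4↦4, 5↦1, 6↦2, 7↦7, 8↦5, 9↦7, 10↦2]  zeros at y ∈ {2, 3}
  x = 9: [0↦0, 1↦3, 2↦10, 3↦10, 4↦3, 5↦0, 6↦1, 7↦6, 8↦4, 9↦6, 10↦1]  zeros at y ∈ {0, 5}
  x = 10: [0↦3, 1↦6, 2↦2, 3↦2, 4↦6, 5↦3, 6↦4, 7↦9, 8↦7, 9↦9, 10↦4]  zeros at y ∈ ∅
Collecting zeros: affine points = {(0, 6), (0, 10), (1, 6), (1, 10), (3, 0), (3, 5), (4, 2), (4, 3), (8, 2), (8, 3), (9, 0), (9, 5)}.
Total count |C(F_11)_aff| = 12.


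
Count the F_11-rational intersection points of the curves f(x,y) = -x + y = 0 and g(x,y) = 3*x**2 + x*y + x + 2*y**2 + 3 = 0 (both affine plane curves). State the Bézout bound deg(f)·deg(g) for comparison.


Common zeros: ∅; count = 0; Bézout bound = 2.

deg(f) = 1, deg(g) = 2, so Bézout bound = 2.
Scan x ∈ F_11. For each x, list the y ∈ F_11 with f(x, y) ≡ 0 and those with g(x, y) ≡ 0 (mod 11); the common zeros in that column are the intersection.
  x = 0: f ≡ 0 at y ∈ {0}; g ≡ 0 at y ∈ {2, 9}; common: ∅.
  x = 1: f ≡ 0 at y ∈ {1}; g ≡ 0 at y ∈ {8}; common: ∅.
  x = 2: f ≡ 0 at y ∈ {2}; g ≡ 0 at y ∈ {5}; common: ∅.
  x = 3: f ≡ 0 at y ∈ {3}; g ≡ 0 at y ∈ {0, 4}; common: ∅.
  x = 4: f ≡ 0 at y ∈ {4}; g ≡ 0 at y ∈ {0, 9}; common: ∅.
  x = 5: f ≡ 0 at y ∈ {5}; g ≡ 0 at y ∈ ∅; common: ∅.
  x = 6: f ≡ 0 at y ∈ {6}; g ≡ 0 at y ∈ ∅; common: ∅.
  x = 7: f ≡ 0 at y ∈ {7}; g ≡ 0 at y ∈ {5, 8}; common: ∅.
  x = 8: f ≡ 0 at y ∈ {8}; g ≡ 0 at y ∈ ∅; common: ∅.
  x = 9: f ≡ 0 at y ∈ {9}; g ≡ 0 at y ∈ ∅; common: ∅.
  x = 10: f ≡ 0 at y ∈ {10}; g ≡ 0 at y ∈ {2, 4}; common: ∅.
Collecting: common zeros = ∅, so the count is 0.
Comparison with the Bézout bound: 0 ≤ 2 = deg(f)·deg(g), as expected for curves with no common component (the affine F_11-count falls short of the bound because intersections may lie at infinity, over extension fields, or carry multiplicity).


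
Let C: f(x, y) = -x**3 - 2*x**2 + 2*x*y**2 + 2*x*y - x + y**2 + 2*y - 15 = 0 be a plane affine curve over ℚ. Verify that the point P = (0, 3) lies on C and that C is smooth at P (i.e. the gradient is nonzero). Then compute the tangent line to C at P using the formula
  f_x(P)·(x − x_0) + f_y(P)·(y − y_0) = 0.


Tangent line at P: 23*x + 8*y - 24 = 0.

Step 1: f(0, 3) = 0, so P lies on C.
Step 2: partial derivatives
  f_x(x, y) = -3*x**2 - 4*x + 2*y**2 + 2*y - 1, f_y(x, y) = 4*x*y + 2*x + 2*y + 2.
  f_x(P) = 23, f_y(P) = 8 (gradient nonzero, so P is smooth).
Step 3: tangent line at P: 23·(x − 0) + 8·(y − 3) = 0.
Expanding: 23*x + 8*y - 24 = 0.


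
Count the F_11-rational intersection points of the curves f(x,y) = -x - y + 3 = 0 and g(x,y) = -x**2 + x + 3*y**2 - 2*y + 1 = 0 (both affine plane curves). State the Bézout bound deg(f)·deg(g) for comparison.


Common zeros: {(0, 3), (2, 1)}; count = 2; Bézout bound = 2.

deg(f) = 1, deg(g) = 2, so Bézout bound = 2.
Scan x ∈ F_11. For each x, list the y ∈ F_11 with f(x, y) ≡ 0 and those with g(x, y) ≡ 0 (mod 11); the common zeros in that column are the intersection.
  x = 0: f ≡ 0 at y ∈ {3}; g ≡ 0 at y ∈ {3, 5}; common: {3}.
  x = 1: f ≡ 0 at y ∈ {2}; g ≡ 0 at y ∈ {3, 5}; common: ∅.
  x = 2: f ≡ 0 at y ∈ {1}; g ≡ 0 at y ∈ {1, 7}; common: {1}.
  x = 3: f ≡ 0 at y ∈ {0}; g ≡ 0 at y ∈ {9, 10}; common: ∅.
  x = 4: f ≡ 0 at y ∈ {10}; g ≡ 0 at y ∈ {0, 8}; common: ∅.
  x = 5: f ≡ 0 at y ∈ {9}; g ≡ 0 at y ∈ {2, 6}; common: ∅.
  x = 6: f ≡ 0 at y ∈ {8}; g ≡ 0 at y ∈ {4}; common: ∅.
  x = 7: f ≡ 0 at y ∈ {7}; g ≡ 0 at y ∈ {2, 6}; common: ∅.
  x = 8: f ≡ 0 at y ∈ {6}; g ≡ 0 at y ∈ {0, 8}; common: ∅.
  x = 9: f ≡ 0 at y ∈ {5}; g ≡ 0 at y ∈ {9, 10}; common: ∅.
  x = 10: f ≡ 0 at y ∈ {4}; g ≡ 0 at y ∈ {1, 7}; common: ∅.
Collecting: common zeros = {(0, 3), (2, 1)}, so the count is 2.
Comparison with the Bézout bound: 2 ≤ 2 = deg(f)·deg(g), as expected for curves with no common component (the bound is attained).


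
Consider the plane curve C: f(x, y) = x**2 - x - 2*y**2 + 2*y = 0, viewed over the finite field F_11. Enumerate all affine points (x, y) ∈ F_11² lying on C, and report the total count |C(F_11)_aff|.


Affine F_11-points: {(0, 0), (0, 1), (1, 0), (1, 1), (2, 4), (2, 8), (4, 3), (4, 9), (8, 3), (8, 9), (10, 4), (10, 8)}; count = 12.

For each of the 121 pairs (x, y) ∈ F_11², evaluate f(x, y) mod 11. Record the zeros.
  x = 0: [0↦0, 1↦0, 2↦7, 3↦10, 4↦9, 5↦4, 6↦6, 7↦4, 8↦9, 9↦10, 10↦7]  zeros at y ∈ {0, 1}
  x = 1: [0↦0, 1↦0, 2↦7, 3↦10, 4↦9, 5↦4, 6↦6, 7↦4, 8↦9, 9↦10, 10↦7]  zeros at y ∈ {0, 1}
  x = 2: [0↦2, 1↦2, 2↦9, 3↦1, 4↦0, 5↦6, 6↦8, 7↦6, 8↦0, 9↦1, 10↦9]  zeros at y ∈ {4, 8}
  x = 3: [0↦6, 1↦6, 2↦2, 3↦5, 4↦4, 5↦10, 6↦1, 7↦10, 8↦4, 9↦5, 10↦2]  zeros at y ∈ ∅
  x = 4: [0↦1, 1↦1, 2↦8, 3↦0, 4↦10, 5↦5, 6↦7, 7↦5, 8↦10, 9↦0, 10↦8]  zeros at y ∈ {3, 9}
  x = 5: [0↦9, 1↦9, 2↦5, 3↦8, 4↦7, 5↦2, 6↦4, 7↦2, 8↦7, 9↦8, 10↦5]  zeros at y ∈ ∅
  x = 6: [0↦8, 1↦8, 2↦4, 3↦7, 4↦6, 5↦1, 6↦3, 7↦1, 8↦6, 9↦7, 10↦4]  zeros at y ∈ ∅
  x = 7: [0↦9, 1↦9, 2↦5, 3↦8, 4↦7, 5↦2, 6↦4, 7↦2, 8↦7, 9↦8, 10↦5]  zeros at y ∈ ∅
  x = 8: [0↦1, 1↦1, 2↦8, 3↦0, 4↦10, 5↦5, 6↦7, 7↦5, 8↦10, 9↦0, 10↦8]  zeros at y ∈ {3, 9}
  x = 9: [0↦6, 1↦6, 2↦2, 3↦5, 4↦4, 5↦10, 6↦1, 7↦10, 8↦4, 9↦5, 10↦2]  zeros at y ∈ ∅
  x = 10: [0↦2, 1↦2, 2↦9, 3↦1, 4↦0, 5↦6, 6↦8, 7↦6, 8↦0, 9↦1, 10↦9]  zeros at y ∈ {4, 8}
Collecting zeros: affine points = {(0, 0), (0, 1), (1, 0), (1, 1), (2, 4), (2, 8), (4, 3), (4, 9), (8, 3), (8, 9), (10, 4), (10, 8)}.
Total count |C(F_11)_aff| = 12.


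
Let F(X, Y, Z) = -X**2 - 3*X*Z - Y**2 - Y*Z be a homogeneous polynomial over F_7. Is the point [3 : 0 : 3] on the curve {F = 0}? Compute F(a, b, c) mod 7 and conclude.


F(3,0,3) ≡ 6 (mod 7); P is NOT on the curve.

Evaluate F(3, 0, 3) term-by-term (mod 7).
  -X**2 ↦ -1·9·1·1 = -9
  -3*X*Z ↦ -3·3·1·3 = -27
  -Y**2 ↦ -1·1·0·1 = 0
  -Y*Z ↦ -1·1·0·3 = 0
Sum: F(3, 0, 3) = (-9) + (-27) + (0) + (0) = -36.
Reducing mod 7: -36 ≡ 6 (mod 7).
Since F(a, b, c) ≡ 6 ≠ 0 (mod 7), P does NOT lie on the curve.


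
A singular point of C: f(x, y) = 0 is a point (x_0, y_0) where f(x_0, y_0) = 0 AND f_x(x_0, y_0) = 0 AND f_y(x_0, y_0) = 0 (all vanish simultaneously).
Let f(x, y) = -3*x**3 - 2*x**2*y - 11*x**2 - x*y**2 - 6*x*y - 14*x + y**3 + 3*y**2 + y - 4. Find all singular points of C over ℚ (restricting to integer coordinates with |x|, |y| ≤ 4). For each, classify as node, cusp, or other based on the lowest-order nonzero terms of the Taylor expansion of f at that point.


Singular points: {(-1, -1)}; classification: cusp.

Compute partial derivatives:
  f_x = -9*x**2 - 4*x*y - 22*x - y**2 - 6*y - 14.
  f_y = -2*x**2 - 2*x*y - 6*x + 3*y**2 + 6*y + 1.
Scan x_0 ∈ {−4, ..., 4}. For each x_0, f_y(x_0, y) is a polynomial in y; find its integer roots y ∈ {−4, ..., 4}, then test f_x and f at those candidates.
  x = -4: f_y(-4, y) = 3*y**2 + 14*y - 7; no integer root y with |y| ≤ 4.
  x = -3: f_y(-3, y) = 3*y**2 + 12*y + 1; no integer root y with |y| ≤ 4.
  x = -2: f_y(-2, y) = 3*y**2 + 10*y + 5; no integer root y with |y| ≤ 4.
  x = -1: f_y(-1, y) = 3*y**2 + 8*y + 5; vanishes at y ∈ {-1}. (-1, -1): f_x = 0, f = 0 — SINGULAR.
  x = 0: f_y(0, y) = 3*y**2 + 6*y + 1; no integer root y with |y| ≤ 4.
  x = 1: f_y(1, y) = 3*y**2 + 4*y - 7; vanishes at y ∈ {1}. (1, 1): f_x = -56 ≠ 0.
  x = 2: f_y(2, y) = 3*y**2 + 2*y - 19; no integer root y with |y| ≤ 4.
  x = 3: f_y(3, y) = 3*y**2 - 35; no integer root y with |y| ≤ 4.
  x = 4: f_y(4, y) = 3*y**2 - 2*y - 55; no integer root y with |y| ≤ 4.
Only singular point on the grid: (-1, -1).
Classify: substitute x = -1 + u, y = -1 + v and expand: f = -3*u**3 - 2*u**2*v - u*v**2 + v**3 + v**2.
No constant or linear terms (consistent with a singular point). Quadratic part: v**2. Cubic part: -3*u**3 - 2*u**2*v - u*v**2 + v**3.
The quadratic part v**2 is a perfect square, so there is a single (double) tangent line v = 0, i.e. y = -1. Restricting the cubic part to that line (v = 0) leaves -3*u**3 ≠ 0, so f is not divisible by v and the branch is v² ≈ 3*u**3 to lowest order — this is a cusp.
Classification: cusp.


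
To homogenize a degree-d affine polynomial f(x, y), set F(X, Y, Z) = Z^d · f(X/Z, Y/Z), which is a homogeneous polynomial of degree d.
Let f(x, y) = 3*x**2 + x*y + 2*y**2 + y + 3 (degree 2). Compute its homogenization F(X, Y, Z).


F(X, Y, Z) = 3*X**2 + X*Y + 2*Y**2 + Y*Z + 3*Z**2

deg(f) = 2.
Substitute x = X/Z, y = Y/Z into f, then multiply by Z^2.
  monomial 3·x^2·y^0 ↦ 3·X^2·Y^0·Z^0.
  monomial 1·x^1·y^1 ↦ 1·X^1·Y^1·Z^0.
  monomial 2·x^0·y^2 ↦ 2·X^0·Y^2·Z^0.
  monomial 1·x^0·y^1 ↦ 1·X^0·Y^1·Z^1.
  monomial 3·x^0·y^0 ↦ 3·X^0·Y^0·Z^2.
Collecting: F(X, Y, Z) = 3*X**2 + X*Y + 2*Y**2 + Y*Z + 3*Z**2.


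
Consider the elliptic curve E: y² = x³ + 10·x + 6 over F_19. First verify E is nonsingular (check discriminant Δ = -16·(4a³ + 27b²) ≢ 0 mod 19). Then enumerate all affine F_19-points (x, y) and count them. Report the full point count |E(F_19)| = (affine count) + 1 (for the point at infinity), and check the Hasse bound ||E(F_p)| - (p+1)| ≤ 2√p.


Affine points = {(0, 5), (0, 14), (1, 6), (1, 13), (3, 5), (3, 14), (6, 4), (6, 15), (7, 1), (7, 18), (8, 3), (8, 16), (10, 2), (10, 17), (12, 7), (12, 12), (15, 4), (15, 15), (16, 5), (16, 14), (17, 4), (17, 15)}; affine count = 22; |E(F_19)| = 23.

Discriminant check: Δ ∝ 4a³ + 27b² = 4·10³ + 27·6² = 4·1000 + 27·36 ≡ 13 (mod 19). Nonzero ⇒ E is nonsingular.
For each x ∈ F_19, compute rhs = x³ + 10·x + 6 mod 19, then count y ∈ F_19 with y² ≡ rhs.
  x = 0: rhs = 6, matching y values: 5, 14 (2 points).
  x = 1: rhs = 17, matching y values: 6, 13 (2 points).
  x = 2: rhs = 15, matching y values: none (0 points).
  x = 3: rhs = 6, matching y values: 5, 14 (2 points).
  x = 4: rhs = 15, matching y values: none (0 points).
  x = 5: rhs = 10, matching y values: none (0 points).
  x = 6: rhs = 16, matching y values: 4, 15 (2 points).
  x = 7: rhs = 1, matching y values: 1, 18 (2 points).
  x = 8: rhs = 9, matching y values: 3, 16 (2 points).
  x = 9: rhs = 8, matching y values: none (0 points).
  x = 10: rhs = 4, matching y values: 2, 17 (2 points).
  x = 11: rhs = 3, matching y values: none (0 points).
  x = 12: rhs = 11, matching y values: 7, 12 (2 points).
  x = 13: rhs = 15, matching y values: none (0 points).
  x = 14: rhs = 2, matching y values: none (0 points).
  x = 15: rhs = 16, matching y values: 4, 15 (2 points).
  x = 16: rhs = 6, matching y values: 5, 14 (2 points).
  x = 17: rhs = 16, matching y values: 4, 15 (2 points).
  x = 18: rhs = 14, matching y values: none (0 points).
Total affine count: 22.
Full point count |E(F_19)| = 22 + 1 = 23.
Hasse bound: |23 − (19+1)| = |3| = 3 ≤ 2√19 ≈ 8.7178 ✓.


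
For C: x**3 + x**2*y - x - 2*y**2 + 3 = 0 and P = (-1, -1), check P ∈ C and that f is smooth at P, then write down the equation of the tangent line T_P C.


Tangent line at P: 4*x + 5*y + 9 = 0.

Step 1: f(-1, -1) = 0, so P lies on C.
Step 2: partial derivatives
  f_x(x, y) = 3*x**2 + 2*x*y - 1, f_y(x, y) = x**2 - 4*y.
  f_x(P) = 4, f_y(P) = 5 (gradient nonzero, so P is smooth).
Step 3: tangent line at P: 4·(x − -1) + 5·(y − -1) = 0.
Expanding: 4*x + 5*y + 9 = 0.


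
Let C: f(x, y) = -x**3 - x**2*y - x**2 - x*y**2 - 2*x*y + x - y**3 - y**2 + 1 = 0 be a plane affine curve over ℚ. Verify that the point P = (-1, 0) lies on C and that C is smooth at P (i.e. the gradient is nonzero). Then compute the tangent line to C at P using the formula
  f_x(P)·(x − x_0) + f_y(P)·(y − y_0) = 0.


Tangent line at P: y = 0.

Step 1: f(-1, 0) = 0, so P lies on C.
Step 2: partial derivatives
  f_x(x, y) = -3*x**2 - 2*x*y - 2*x - y**2 - 2*y + 1, f_y(x, y) = -x**2 - 2*x*y - 2*x - 3*y**2 - 2*y.
  f_x(P) = 0, f_y(P) = 1 (gradient nonzero, so P is smooth).
Step 3: tangent line at P: 0·(x − -1) + 1·(y − 0) = 0.
Expanding: y = 0.


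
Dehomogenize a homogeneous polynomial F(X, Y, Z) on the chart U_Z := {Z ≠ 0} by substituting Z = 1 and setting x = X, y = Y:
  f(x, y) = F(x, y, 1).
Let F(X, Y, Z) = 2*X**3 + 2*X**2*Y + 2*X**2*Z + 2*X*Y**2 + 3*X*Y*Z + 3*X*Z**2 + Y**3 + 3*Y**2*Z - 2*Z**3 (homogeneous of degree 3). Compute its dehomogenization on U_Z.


f(x, y) = 2*x**3 + 2*x**2*y + 2*x**2 + 2*x*y**2 + 3*x*y + 3*x + y**3 + 3*y**2 - 2

On U_Z we set Z = 1. Each monomial c·X^i·Y^j·Z^k in F becomes c·x^i·y^j·1^k = c·x^i·y^j.
Substituting Z = 1: F(X, Y, 1) = 2*x**3 + 2*x**2*y + 2*x**2 + 2*x*y**2 + 3*x*y + 3*x + y**3 + 3*y**2 - 2.
Note: deg(f) ≤ deg(F) = 3; strict inequality happens when F is divisible by Z (lost terms).


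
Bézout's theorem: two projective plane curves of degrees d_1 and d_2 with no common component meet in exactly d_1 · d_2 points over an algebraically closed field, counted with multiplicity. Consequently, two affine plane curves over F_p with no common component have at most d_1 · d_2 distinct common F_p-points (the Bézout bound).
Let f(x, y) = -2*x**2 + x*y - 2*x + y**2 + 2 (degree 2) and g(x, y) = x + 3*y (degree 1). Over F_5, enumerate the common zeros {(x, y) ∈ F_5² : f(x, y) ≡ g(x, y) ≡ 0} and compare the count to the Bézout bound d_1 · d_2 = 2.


Common zeros: {(1, 3)}; count = 1; Bézout bound = 2.

deg(f) = 2, deg(g) = 1, so Bézout bound = 2.
Scan x ∈ F_5. For each x, list the y ∈ F_5 with f(x, y) ≡ 0 and those with g(x, y) ≡ 0 (mod 5); the common zeros in that column are the intersection.
  x = 0: f ≡ 0 at y ∈ ∅; g ≡ 0 at y ∈ {0}; common: ∅.
  x = 1: f ≡ 0 at y ∈ {1, 3}; g ≡ 0 at y ∈ {3}; common: {3}.
  x = 2: f ≡ 0 at y ∈ {0, 3}; g ≡ 0 at y ∈ {1}; common: ∅.
  x = 3: f ≡ 0 at y ∈ ∅; g ≡ 0 at y ∈ {4}; common: ∅.
  x = 4: f ≡ 0 at y ∈ ∅; g ≡ 0 at y ∈ {2}; common: ∅.
Collecting: common zeros = {(1, 3)}, so the count is 1.
Comparison with the Bézout bound: 1 ≤ 2 = deg(f)·deg(g), as expected for curves with no common component (the affine F_5-count falls short of the bound because intersections may lie at infinity, over extension fields, or carry multiplicity).


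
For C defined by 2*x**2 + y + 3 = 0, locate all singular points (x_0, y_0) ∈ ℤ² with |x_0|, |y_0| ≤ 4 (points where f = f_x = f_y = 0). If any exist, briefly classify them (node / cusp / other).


No singular points in the scanned grid; C is smooth there.

Compute partial derivatives:
  f_x = 4*x.
  f_y = 1.
f_y = 1 is a nonzero constant, so f_y never vanishes: no point (x, y) can satisfy f = f_x = f_y = 0. In particular no (x, y) ∈ {−4, ..., 4}² is singular; the curve is smooth.


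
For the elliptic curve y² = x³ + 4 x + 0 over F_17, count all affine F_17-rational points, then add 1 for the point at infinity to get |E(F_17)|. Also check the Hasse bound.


Affine points = {(0, 0), (2, 4), (2, 13), (5, 3), (5, 14), (6, 6), (6, 11), (8, 0), (9, 0), (11, 7), (11, 10), (12, 5), (12, 12), (15, 1), (15, 16)}; affine count = 15; |E(F_17)| = 16.

Discriminant check: Δ ∝ 4a³ + 27b² = 4·4³ + 27·0² = 4·64 + 27·0 ≡ 1 (mod 17). Nonzero ⇒ E is nonsingular.
For each x ∈ F_17, compute rhs = x³ + 4·x + 0 mod 17, then count y ∈ F_17 with y² ≡ rhs.
  x = 0: rhs = 0, matching y values: 0 (1 points).
  x = 1: rhs = 5, matching y values: none (0 points).
  x = 2: rhs = 16, matching y values: 4, 13 (2 points).
  x = 3: rhs = 5, matching y values: none (0 points).
  x = 4: rhs = 12, matching y values: none (0 points).
  x = 5: rhs = 9, matching y values: 3, 14 (2 points).
  x = 6: rhs = 2, matching y values: 6, 11 (2 points).
  x = 7: rhs = 14, matching y values: none (0 points).
  x = 8: rhs = 0, matching y values: 0 (1 points).
  x = 9: rhs = 0, matching y values: 0 (1 points).
  x = 10: rhs = 3, matching y values: none (0 points).
  x = 11: rhs = 15, matching y values: 7, 10 (2 points).
  x = 12: rhs = 8, matching y values: 5, 12 (2 points).
  x = 13: rhs = 5, matching y values: none (0 points).
  x = 14: rhs = 12, matching y values: none (0 points).
  x = 15: rhs = 1, matching y values: 1, 16 (2 points).
  x = 16: rhs = 12, matching y values: none (0 points).
Total affine count: 15.
Full point count |E(F_17)| = 15 + 1 = 16.
Hasse bound: |16 − (17+1)| = |-2| = 2 ≤ 2√17 ≈ 8.2462 ✓.


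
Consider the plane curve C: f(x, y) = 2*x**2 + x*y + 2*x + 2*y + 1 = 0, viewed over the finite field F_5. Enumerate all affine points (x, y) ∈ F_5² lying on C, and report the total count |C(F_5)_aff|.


Affine F_5-points: {(0, 2), (1, 0), (2, 3), (3, 0), (3, 1), (3, 2), (3, 3), (3, 4), (4, 4)}; count = 9.

For each of the 25 pairs (x, y) ∈ F_5², evaluate f(x, y) mod 5. Record the zeros.
  x = 0: [0↦1, 1↦3, 2↦0, 3↦2, 4↦4]  zeros at y ∈ {2}
  x = 1: [0↦0, 1↦3, 2↦1, 3↦4, 4↦2]  zeros at y ∈ {0}
  x = 2: [0↦3, 1↦2, 2↦1, 3↦0, 4↦4]  zeros at y ∈ {3}
  x = 3: [0↦0, 1↦0, 2↦0, 3↦0, 4↦0]  zeros at y ∈ {0, 1, 2, 3, 4}
  x = 4: [0↦1, 1↦2, 2↦3, 3↦4, 4↦0]  zeros at y ∈ {4}
Collecting zeros: affine points = {(0, 2), (1, 0), (2, 3), (3, 0), (3, 1), (3, 2), (3, 3), (3, 4), (4, 4)}.
Total count |C(F_5)_aff| = 9.


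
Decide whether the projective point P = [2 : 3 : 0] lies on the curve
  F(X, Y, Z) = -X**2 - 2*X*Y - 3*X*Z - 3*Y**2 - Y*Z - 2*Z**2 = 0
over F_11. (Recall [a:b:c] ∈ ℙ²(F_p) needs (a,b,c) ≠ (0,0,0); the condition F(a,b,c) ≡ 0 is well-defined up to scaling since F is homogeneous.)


F(2,3,0) ≡ 1 (mod 11); P is NOT on the curve.

Evaluate F(2, 3, 0) term-by-term (mod 11).
  -X**2 ↦ -1·4·1·1 = -4
  -2*X*Y ↦ -2·2·3·1 = -12
  -3*X*Z ↦ -3·2·1·0 = 0
  -3*Y**2 ↦ -3·1·9·1 = -27
  -Y*Z ↦ -1·1·3·0 = 0
  -2*Z**2 ↦ -2·1·1·0 = 0
Sum: F(2, 3, 0) = (-4) + (-12) + (0) + (-27) + (0) + (0) = -43.
Reducing mod 11: -43 ≡ 1 (mod 11).
Since F(a, b, c) ≡ 1 ≠ 0 (mod 11), P does NOT lie on the curve.


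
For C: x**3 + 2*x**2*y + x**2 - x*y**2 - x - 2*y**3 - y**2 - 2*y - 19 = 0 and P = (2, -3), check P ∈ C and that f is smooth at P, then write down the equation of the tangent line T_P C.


Tangent line at P: -18*x - 30*y - 54 = 0.

Step 1: f(2, -3) = 0, so P lies on C.
Step 2: partial derivatives
  f_x(x, y) = 3*x**2 + 4*x*y + 2*x - y**2 - 1, f_y(x, y) = 2*x**2 - 2*x*y - 6*y**2 - 2*y - 2.
  f_x(P) = -18, f_y(P) = -30 (gradient nonzero, so P is smooth).
Step 3: tangent line at P: -18·(x − 2) + -30·(y − -3) = 0.
Expanding: -18*x - 30*y - 54 = 0.


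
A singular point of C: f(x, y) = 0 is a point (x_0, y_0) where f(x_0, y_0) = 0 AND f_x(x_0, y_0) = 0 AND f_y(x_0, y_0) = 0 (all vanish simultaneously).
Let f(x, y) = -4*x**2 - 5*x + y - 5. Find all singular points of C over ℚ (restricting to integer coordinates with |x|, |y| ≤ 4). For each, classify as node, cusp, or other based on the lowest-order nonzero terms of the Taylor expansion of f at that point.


No singular points in the scanned grid; C is smooth there.

Compute partial derivatives:
  f_x = -8*x - 5.
  f_y = 1.
f_y = 1 is a nonzero constant, so f_y never vanishes: no point (x, y) can satisfy f = f_x = f_y = 0. In particular no (x, y) ∈ {−4, ..., 4}² is singular; the curve is smooth.


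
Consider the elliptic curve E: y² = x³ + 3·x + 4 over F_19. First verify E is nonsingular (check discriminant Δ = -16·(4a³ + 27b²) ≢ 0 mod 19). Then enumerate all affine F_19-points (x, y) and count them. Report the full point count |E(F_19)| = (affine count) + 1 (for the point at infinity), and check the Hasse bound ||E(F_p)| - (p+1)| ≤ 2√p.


Affine points = {(0, 2), (0, 17), (4, 2), (4, 17), (5, 7), (5, 12), (7, 8), (7, 11), (9, 0), (11, 0), (12, 1), (12, 18), (13, 6), (13, 13), (14, 4), (14, 15), (15, 2), (15, 17), (16, 5), (16, 14), (17, 3), (17, 16), (18, 0)}; affine count = 23; |E(F_19)| = 24.

Discriminant check: Δ ∝ 4a³ + 27b² = 4·3³ + 27·4² = 4·27 + 27·16 ≡ 8 (mod 19). Nonzero ⇒ E is nonsingular.
For each x ∈ F_19, compute rhs = x³ + 3·x + 4 mod 19, then count y ∈ F_19 with y² ≡ rhs.
  x = 0: rhs = 4, matching y values: 2, 17 (2 points).
  x = 1: rhs = 8, matching y values: none (0 points).
  x = 2: rhs = 18, matching y values: none (0 points).
  x = 3: rhs = 2, matching y values: none (0 points).
  x = 4: rhs = 4, matching y values: 2, 17 (2 points).
  x = 5: rhs = 11, matching y values: 7, 12 (2 points).
  x = 6: rhs = 10, matching y values: none (0 points).
  x = 7: rhs = 7, matching y values: 8, 11 (2 points).
  x = 8: rhs = 8, matching y values: none (0 points).
  x = 9: rhs = 0, matching y values: 0 (1 points).
  x = 10: rhs = 8, matching y values: none (0 points).
  x = 11: rhs = 0, matching y values: 0 (1 points).
  x = 12: rhs = 1, matching y values: 1, 18 (2 points).
  x = 13: rhs = 17, matching y values: 6, 13 (2 points).
  x = 14: rhs = 16, matching y values: 4, 15 (2 points).
  x = 15: rhs = 4, matching y values: 2, 17 (2 points).
  x = 16: rhs = 6, matching y values: 5, 14 (2 points).
  x = 17: rhs = 9, matching y values: 3, 16 (2 points).
  x = 18: rhs = 0, matching y values: 0 (1 points).
Total affine count: 23.
Full point count |E(F_19)| = 23 + 1 = 24.
Hasse bound: |24 − (19+1)| = |4| = 4 ≤ 2√19 ≈ 8.7178 ✓.


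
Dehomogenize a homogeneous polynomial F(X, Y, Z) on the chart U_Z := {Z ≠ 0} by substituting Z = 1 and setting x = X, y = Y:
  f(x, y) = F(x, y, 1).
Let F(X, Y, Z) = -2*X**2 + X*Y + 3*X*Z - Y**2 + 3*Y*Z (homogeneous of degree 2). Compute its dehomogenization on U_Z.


f(x, y) = -2*x**2 + x*y + 3*x - y**2 + 3*y

On U_Z we set Z = 1. Each monomial c·X^i·Y^j·Z^k in F becomes c·x^i·y^j·1^k = c·x^i·y^j.
Substituting Z = 1: F(X, Y, 1) = -2*x**2 + x*y + 3*x - y**2 + 3*y.
Note: deg(f) ≤ deg(F) = 2; strict inequality happens when F is divisible by Z (lost terms).


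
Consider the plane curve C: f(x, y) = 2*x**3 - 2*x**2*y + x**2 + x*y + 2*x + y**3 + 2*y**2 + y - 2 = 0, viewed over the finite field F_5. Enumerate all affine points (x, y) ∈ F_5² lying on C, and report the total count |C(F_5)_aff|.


Affine F_5-points: {(2, 1), (3, 2), (3, 3), (4, 0)}; count = 4.

For each of the 25 pairs (x, y) ∈ F_5², evaluate f(x, y) mod 5. Record the zeros.
  x = 0: [0↦3, 1↦2, 2↦1, 3↦1, 4↦3]  zeros at y ∈ ∅
  x = 1: [0↦3, 1↦1, 2↦4, 3↦3, 4↦4]  zeros at y ∈ ∅
  x = 2: [0↦2, 1↦0, 2↦3, 3↦2, 4↦3]  zeros at y ∈ {1}
  x = 3: [0↦2, 1↦1, 2↦0, 3↦0, 4↦2]  zeros at y ∈ {2, 3}
  x = 4: [0↦0, 1↦1, 2↦2, 3↦4, 4↦3]  zeros at y ∈ {0}
Collecting zeros: affine points = {(2, 1), (3, 2), (3, 3), (4, 0)}.
Total count |C(F_5)_aff| = 4.


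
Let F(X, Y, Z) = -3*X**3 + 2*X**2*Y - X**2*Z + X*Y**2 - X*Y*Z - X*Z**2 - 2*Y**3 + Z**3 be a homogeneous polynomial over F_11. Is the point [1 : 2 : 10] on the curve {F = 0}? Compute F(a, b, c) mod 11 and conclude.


F(1,2,10) ≡ 1 (mod 11); P is NOT on the curve.

Evaluate F(1, 2, 10) term-by-term (mod 11).
  -3*X**3 ↦ -3·1·1·1 = -3
  2*X**2*Y ↦ 2·1·2·1 = 4
  -X**2*Z ↦ -1·1·1·10 = -10
  X*Y**2 ↦ 1·1·4·1 = 4
  -X*Y*Z ↦ -1·1·2·10 = -20
  -X*Z**2 ↦ -1·1·1·100 = -100
  -2*Y**3 ↦ -2·1·8·1 = -16
  Z**3 ↦ 1·1·1·1000 = 1000
Sum: F(1, 2, 10) = (-3) + (4) + (-10) + (4) + (-20) + (-100) + (-16) + (1000) = 859.
Reducing mod 11: 859 ≡ 1 (mod 11).
Since F(a, b, c) ≡ 1 ≠ 0 (mod 11), P does NOT lie on the curve.


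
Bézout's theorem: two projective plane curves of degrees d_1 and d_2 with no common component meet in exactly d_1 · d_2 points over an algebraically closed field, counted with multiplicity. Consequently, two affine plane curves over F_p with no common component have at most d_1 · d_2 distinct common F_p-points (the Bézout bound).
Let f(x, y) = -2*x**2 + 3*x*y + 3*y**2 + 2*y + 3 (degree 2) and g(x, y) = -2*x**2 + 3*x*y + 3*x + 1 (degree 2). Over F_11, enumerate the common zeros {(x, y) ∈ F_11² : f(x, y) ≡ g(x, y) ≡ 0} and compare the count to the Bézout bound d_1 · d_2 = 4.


Common zeros: {(3, 7), (4, 8)}; count = 2; Bézout bound = 4.

deg(f) = 2, deg(g) = 2, so Bézout bound = 4.
Scan x ∈ F_11. For each x, list the y ∈ F_11 with f(x, y) ≡ 0 and those with g(x, y) ≡ 0 (mod 11); the common zeros in that column are the intersection.
  x = 0: f ≡ 0 at y ∈ {5, 9}; g ≡ 0 at y ∈ ∅; common: ∅.
  x = 1: f ≡ 0 at y ∈ ∅; g ≡ 0 at y ∈ {3}; common: ∅.
  x = 2: f ≡ 0 at y ∈ {5, 7}; g ≡ 0 at y ∈ {2}; common: ∅.
  x = 3: f ≡ 0 at y ∈ {4, 7}; g ≡ 0 at y ∈ {7}; common: {7}.
  x = 4: f ≡ 0 at y ∈ {2, 8}; g ≡ 0 at y ∈ {8}; common: {8}.
  x = 5: f ≡ 0 at y ∈ ∅; g ≡ 0 at y ∈ {3}; common: ∅.
  x = 6: f ≡ 0 at y ∈ ∅; g ≡ 0 at y ∈ {6}; common: ∅.
  x = 7: f ≡ 0 at y ∈ ∅; g ≡ 0 at y ∈ {1}; common: ∅.
  x = 8: f ≡ 0 at y ∈ {8, 9}; g ≡ 0 at y ∈ {2}; common: ∅.
  x = 9: f ≡ 0 at y ∈ ∅; g ≡ 0 at y ∈ {7}; common: ∅.
  x = 10: f ≡ 0 at y ∈ {2}; g ≡ 0 at y ∈ {6}; common: ∅.
Collecting: common zeros = {(3, 7), (4, 8)}, so the count is 2.
Comparison with the Bézout bound: 2 ≤ 4 = deg(f)·deg(g), as expected for curves with no common component (the affine F_11-count falls short of the bound because intersections may lie at infinity, over extension fields, or carry multiplicity).


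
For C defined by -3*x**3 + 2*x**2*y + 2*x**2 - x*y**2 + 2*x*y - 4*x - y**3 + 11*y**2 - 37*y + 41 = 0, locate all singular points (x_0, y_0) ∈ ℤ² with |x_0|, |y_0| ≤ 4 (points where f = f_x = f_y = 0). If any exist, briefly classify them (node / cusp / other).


Singular points: {(1, 3)}; classification: node.

Compute partial derivatives:
  f_x = -9*x**2 + 4*x*y + 4*x - y**2 + 2*y - 4.
  f_y = 2*x**2 - 2*x*y + 2*x - 3*y**2 + 22*y - 37.
Scan x_0 ∈ {−4, ..., 4}. For each x_0, f_y(x_0, y) is a polynomial in y; find its integer roots y ∈ {−4, ..., 4}, then test f_x and f at those candidates.
  x = -4: f_y(-4, y) = -3*y**2 + 30*y - 13; no integer root y with |y| ≤ 4.
  x = -3: f_y(-3, y) = -3*y**2 + 28*y - 25; vanishes at y ∈ {1}. (-3, 1): f_x = -108 ≠ 0.
  x = -2: f_y(-2, y) = -3*y**2 + 26*y - 33; no integer root y with |y| ≤ 4.
  x = -1: f_y(-1, y) = -3*y**2 + 24*y - 37; no integer root y with |y| ≤ 4.
  x = 0: f_y(0, y) = -3*y**2 + 22*y - 37; no integer root y with |y| ≤ 4.
  x = 1: f_y(1, y) = -3*y**2 + 20*y - 33; vanishes at y ∈ {3}. (1, 3): f_x = 0, f = 0 — SINGULAR.
  x = 2: f_y(2, y) = -3*y**2 + 18*y - 25; no integer root y with |y| ≤ 4.
  x = 3: f_y(3, y) = -3*y**2 + 16*y - 13; vanishes at y ∈ {1}. (3, 1): f_x = -60 ≠ 0.
  x = 4: f_y(4, y) = -3*y**2 + 14*y + 3; no integer root y with |y| ≤ 4.
Only singular point on the grid: (1, 3).
Classify: substitute x = 1 + u, y = 3 + v and expand: f = -3*u**3 + 2*u**2*v - u**2 - u*v**2 - v**3 + v**2.
No constant or linear terms (consistent with a singular point). Quadratic part: -u**2 + v**2. Cubic part: -3*u**3 + 2*u**2*v - u*v**2 - v**3.
The quadratic part v**2 - u**2 = (v − u)(v + u) splits into two distinct linear factors, so there are two distinct tangent lines y − 3 = ±(x − 1) — this is a node (ordinary double point).
Classification: node.
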